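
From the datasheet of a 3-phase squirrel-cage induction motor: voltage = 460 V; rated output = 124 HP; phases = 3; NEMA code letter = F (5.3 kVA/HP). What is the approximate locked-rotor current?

S_LR = 5.3 × 124 = 657.2 kVA
I_LR = S_LR/(√3·V_L) = 657200/(1.732×460) = 825 A

825 A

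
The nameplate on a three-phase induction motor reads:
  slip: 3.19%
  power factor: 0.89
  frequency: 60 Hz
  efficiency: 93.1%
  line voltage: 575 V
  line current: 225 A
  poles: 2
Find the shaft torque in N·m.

P_in = √3·V·I·cosφ = 1.732 × 575 × 225 × 0.89 = 199429 W
P_out = η·P_in = 0.931 × 199429 = 185668 W
n_s = 120×60/2 = 3600 rpm; n = 3600×(1−0.0319) = 3485 rpm
ω = 2π×3485/60 = 364.9 rad/s
τ = P_out/ω = 185668/364.9 = 509 N·m

509 N·m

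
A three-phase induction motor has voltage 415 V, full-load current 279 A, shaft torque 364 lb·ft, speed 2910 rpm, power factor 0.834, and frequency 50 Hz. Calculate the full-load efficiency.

89.9 %

τ = 364 lb·ft × 1.356 = 493.6 N·m
ω = 2π × 2910/60 = 304.7 rad/s; P_out = τω = 493.6 × 304.7 = 150400 W
P_in = √3·V_L·I_L·cosφ = 1.732 × 415 × 279 × 0.834 = 167250 W
η = P_out / P_in = 150400 / 167250 = 0.899 = 89.9%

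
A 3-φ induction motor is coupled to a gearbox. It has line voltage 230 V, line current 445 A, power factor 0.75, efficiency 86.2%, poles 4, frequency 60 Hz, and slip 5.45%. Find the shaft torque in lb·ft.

P_in = √3·V·I·cosφ = 1.732 × 230 × 445 × 0.75 = 132953 W
P_out = η·P_in = 0.862 × 132953 = 114605 W
n_s = 120×60/4 = 1800 rpm; n = 1800×(1−0.0545) = 1702 rpm
ω = 2π×1702/60 = 178.2 rad/s
τ = P_out/ω = 114605/178.2 = 643.1 N·m
In lb·ft: 643.1/1.356 = 474 lb·ft

474 lb·ft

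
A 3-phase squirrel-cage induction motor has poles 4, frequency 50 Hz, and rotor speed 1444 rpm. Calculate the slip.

3.73 %

n_s = 120f/p = 120×50/4 = 1500 rpm
s = (n_s − n)/n_s = (1500 − 1444)/1500 = 0.0373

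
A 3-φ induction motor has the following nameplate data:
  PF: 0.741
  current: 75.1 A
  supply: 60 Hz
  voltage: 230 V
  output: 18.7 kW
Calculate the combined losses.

3.47 kW

P_in = √3·V·I·cosφ = 1.732×230×75.1×0.741 = 22168 W
P_out = 18700 W
Losses = P_in − P_out = 22168 − 18700 = 3468 W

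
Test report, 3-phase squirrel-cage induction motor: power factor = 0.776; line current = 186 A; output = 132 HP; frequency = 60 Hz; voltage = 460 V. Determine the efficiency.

85.6 %

P_out = 132 × 746 = 98472 W
P_in = √3·V_L·I_L·cosφ = 1.732 × 460 × 186 × 0.776 = 114995 W
η = P_out / P_in = 98472 / 114995 = 0.856 = 85.6%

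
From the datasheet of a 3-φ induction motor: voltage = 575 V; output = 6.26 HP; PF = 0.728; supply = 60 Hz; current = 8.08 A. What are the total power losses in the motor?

1.19 kW

P_in = √3·V·I·cosφ = 1.732×575×8.08×0.728 = 5858 W
P_out = 6.26×746 = 4670 W
Losses = P_in − P_out = 5858 − 4670 = 1188 W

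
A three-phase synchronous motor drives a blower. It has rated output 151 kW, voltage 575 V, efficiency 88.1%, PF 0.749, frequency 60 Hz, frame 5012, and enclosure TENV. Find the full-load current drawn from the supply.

P_out = 151 kW = 151000 W
P_in = P_out / η = 151000 / 0.881 = 171396 W
I_L = P_in / (√3·V_L·cosφ) = 171396 / (1.732 × 575 × 0.749) = 230 A

230 A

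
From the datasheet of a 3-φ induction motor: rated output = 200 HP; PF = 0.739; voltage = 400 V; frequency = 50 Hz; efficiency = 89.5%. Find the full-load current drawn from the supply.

P_out = 200 × 746 = 149200 W
P_in = P_out / η = 149200 / 0.895 = 166704 W
I_L = P_in / (√3·V_L·cosφ) = 166704 / (1.732 × 400 × 0.739) = 326 A

326 A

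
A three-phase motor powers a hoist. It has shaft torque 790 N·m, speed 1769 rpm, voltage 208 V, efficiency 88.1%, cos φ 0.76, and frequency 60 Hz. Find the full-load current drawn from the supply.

607 A

ω = 2π×1769/60 = 185.2 rad/s; P_out = τω = 790 × 185.2 = 146308 W
P_in = P_out / η = 146308 / 0.881 = 166070 W
I_L = P_in / (√3·V_L·cosφ) = 166070 / (1.732 × 208 × 0.76) = 607 A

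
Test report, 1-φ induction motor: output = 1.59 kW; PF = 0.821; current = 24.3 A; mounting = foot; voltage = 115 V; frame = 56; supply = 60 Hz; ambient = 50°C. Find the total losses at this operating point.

P_in = V·I·cosφ = 115×24.3×0.821 = 2294 W
P_out = 1590 W
Losses = P_in − P_out = 2294 − 1590 = 704 W

704 W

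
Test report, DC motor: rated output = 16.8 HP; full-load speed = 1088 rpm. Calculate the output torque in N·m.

110 N·m

P_out = 16.8 × 746 = 12533 W
ω = 2π × 1088/60 = 113.9 rad/s
τ = P_out/ω = 12533/113.9 = 110 N·m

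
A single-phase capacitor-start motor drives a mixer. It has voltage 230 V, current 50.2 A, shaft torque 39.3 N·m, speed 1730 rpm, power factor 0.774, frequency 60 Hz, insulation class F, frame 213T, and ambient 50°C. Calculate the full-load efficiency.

79.7 %

ω = 2π × 1730/60 = 181.2 rad/s; P_out = τω = 39.3 × 181.2 = 7121 W
P_in = V·I·cosφ = 230 × 50.2 × 0.774 = 8937 W
η = P_out / P_in = 7121 / 8937 = 0.797 = 79.7%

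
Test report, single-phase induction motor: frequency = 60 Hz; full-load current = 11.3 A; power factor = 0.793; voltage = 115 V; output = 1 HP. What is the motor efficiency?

P_out = 1 × 746 = 746 W
P_in = V·I·cosφ = 115 × 11.3 × 0.793 = 1031 W
η = P_out / P_in = 746 / 1031 = 0.724 = 72.4%

72.4 %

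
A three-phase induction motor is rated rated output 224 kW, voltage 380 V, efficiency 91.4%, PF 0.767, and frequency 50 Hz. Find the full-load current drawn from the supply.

485 A

P_out = 224 kW = 224000 W
P_in = P_out / η = 224000 / 0.914 = 245077 W
I_L = P_in / (√3·V_L·cosφ) = 245077 / (1.732 × 380 × 0.767) = 485 A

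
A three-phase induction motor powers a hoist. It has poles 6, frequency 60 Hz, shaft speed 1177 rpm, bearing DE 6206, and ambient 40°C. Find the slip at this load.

1.9 %

n_s = 120f/p = 120×60/6 = 1200 rpm
s = (n_s − n)/n_s = (1200 − 1177)/1200 = 0.0192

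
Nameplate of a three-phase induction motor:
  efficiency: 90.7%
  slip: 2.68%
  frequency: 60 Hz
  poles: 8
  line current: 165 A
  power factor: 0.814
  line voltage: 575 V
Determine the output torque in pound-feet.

976 lb·ft

P_in = √3·V·I·cosφ = 1.732 × 575 × 165 × 0.814 = 133759 W
P_out = η·P_in = 0.907 × 133759 = 121319 W
n_s = 120×60/8 = 900 rpm; n = 900×(1−0.0268) = 876 rpm
ω = 2π×876/60 = 91.73 rad/s
τ = P_out/ω = 121319/91.73 = 1323 N·m
In lb·ft: 1323/1.356 = 976 lb·ft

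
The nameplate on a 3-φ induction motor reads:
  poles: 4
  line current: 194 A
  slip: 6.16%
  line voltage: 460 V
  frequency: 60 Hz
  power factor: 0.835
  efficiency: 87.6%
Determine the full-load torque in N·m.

P_in = √3·V·I·cosφ = 1.732 × 460 × 194 × 0.835 = 129061 W
P_out = η·P_in = 0.876 × 129061 = 113057 W
n_s = 120×60/4 = 1800 rpm; n = 1800×(1−0.0616) = 1689 rpm
ω = 2π×1689/60 = 176.9 rad/s
τ = P_out/ω = 113057/176.9 = 639 N·m

639 N·m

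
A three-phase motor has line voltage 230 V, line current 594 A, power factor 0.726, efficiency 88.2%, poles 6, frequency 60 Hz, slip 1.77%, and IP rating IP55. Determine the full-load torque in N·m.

1230 N·m

P_in = √3·V·I·cosφ = 1.732 × 230 × 594 × 0.726 = 171790 W
P_out = η·P_in = 0.882 × 171790 = 151519 W
n_s = 120×60/6 = 1200 rpm; n = 1200×(1−0.0177) = 1179 rpm
ω = 2π×1179/60 = 123.5 rad/s
τ = P_out/ω = 151519/123.5 = 1230 N·m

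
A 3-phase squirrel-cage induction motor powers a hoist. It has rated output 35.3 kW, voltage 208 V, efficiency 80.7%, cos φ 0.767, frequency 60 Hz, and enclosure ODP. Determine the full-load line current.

P_out = 35.3 kW = 35300 W
P_in = P_out / η = 35300 / 0.807 = 43742 W
I_L = P_in / (√3·V_L·cosφ) = 43742 / (1.732 × 208 × 0.767) = 158 A

158 A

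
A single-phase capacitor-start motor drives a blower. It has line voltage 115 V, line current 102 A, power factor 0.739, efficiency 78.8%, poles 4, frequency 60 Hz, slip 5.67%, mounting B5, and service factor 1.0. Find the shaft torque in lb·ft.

28.3 lb·ft

P_in = V·I·cosφ = 115 × 102 × 0.739 = 8668 W
P_out = η·P_in = 0.788 × 8668 = 6830 W
n_s = 120×60/4 = 1800 rpm; n = 1800×(1−0.0567) = 1698 rpm
ω = 2π×1698/60 = 177.8 rad/s
τ = P_out/ω = 6830/177.8 = 38.41 N·m
In lb·ft: 38.41/1.356 = 28.3 lb·ft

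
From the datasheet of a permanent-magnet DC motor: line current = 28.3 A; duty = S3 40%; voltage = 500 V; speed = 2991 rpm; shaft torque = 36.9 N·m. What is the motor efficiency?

81.7 %

ω = 2π × 2991/60 = 313.2 rad/s; P_out = τω = 36.9 × 313.2 = 11557 W
P_in = V·I = 500 × 28.3 = 14150 W
η = P_out / P_in = 11557 / 14150 = 0.817 = 81.7%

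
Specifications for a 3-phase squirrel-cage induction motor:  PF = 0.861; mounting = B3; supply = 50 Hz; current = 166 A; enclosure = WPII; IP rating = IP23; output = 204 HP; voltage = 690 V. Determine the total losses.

P_in = √3·V·I·cosφ = 1.732×690×166×0.861 = 170808 W
P_out = 204×746 = 152184 W
Losses = P_in − P_out = 170808 − 152184 = 18624 W

18.6 kW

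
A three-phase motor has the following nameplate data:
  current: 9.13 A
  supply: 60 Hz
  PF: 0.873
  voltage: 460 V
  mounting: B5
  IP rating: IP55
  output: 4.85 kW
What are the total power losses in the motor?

P_in = √3·V·I·cosφ = 1.732×460×9.13×0.873 = 6350 W
P_out = 4850 W
Losses = P_in − P_out = 6350 − 4850 = 1500 W

1.5 kW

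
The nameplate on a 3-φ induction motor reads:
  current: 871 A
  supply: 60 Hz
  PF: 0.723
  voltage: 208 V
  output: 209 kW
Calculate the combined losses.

P_in = √3·V·I·cosφ = 1.732×208×871×0.723 = 226865 W
P_out = 209000 W
Losses = P_in − P_out = 226865 − 209000 = 17865 W

17.9 kW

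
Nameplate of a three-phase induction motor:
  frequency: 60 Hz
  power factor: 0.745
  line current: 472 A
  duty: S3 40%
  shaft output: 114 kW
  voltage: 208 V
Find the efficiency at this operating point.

P_out = 114 kW = 114000 W
P_in = √3·V_L·I_L·cosφ = 1.732 × 208 × 472 × 0.745 = 126680 W
η = P_out / P_in = 114000 / 126680 = 0.900 = 90.0%

90.0 %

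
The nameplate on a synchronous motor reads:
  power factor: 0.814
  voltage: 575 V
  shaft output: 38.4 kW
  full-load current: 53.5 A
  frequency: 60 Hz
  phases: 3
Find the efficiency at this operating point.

88.5 %

P_out = 38.4 kW = 38400 W
P_in = √3·V_L·I_L·cosφ = 1.732 × 575 × 53.5 × 0.814 = 43370 W
η = P_out / P_in = 38400 / 43370 = 0.885 = 88.5%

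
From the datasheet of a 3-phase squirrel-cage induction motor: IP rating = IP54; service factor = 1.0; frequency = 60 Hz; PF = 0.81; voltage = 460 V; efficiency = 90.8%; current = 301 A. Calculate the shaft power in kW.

P_in = √3·V·I·cosφ = 1.732 × 460 × 301 × 0.81 = 194248 W
P_out = η·P_in = 0.908 × 194248 = 176377 W

176 kW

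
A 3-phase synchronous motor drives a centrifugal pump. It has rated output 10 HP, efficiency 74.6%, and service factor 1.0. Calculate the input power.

P_out = 10 × 746 = 7460 W
P_in = P_out/η = 7460/0.746 = 10000 W = 10 kW

10 kW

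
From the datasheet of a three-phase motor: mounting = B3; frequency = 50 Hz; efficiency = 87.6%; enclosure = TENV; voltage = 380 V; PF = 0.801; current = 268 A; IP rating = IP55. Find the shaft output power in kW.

124 kW

P_in = √3·V·I·cosφ = 1.732 × 380 × 268 × 0.801 = 141286 W
P_out = η·P_in = 0.876 × 141286 = 123767 W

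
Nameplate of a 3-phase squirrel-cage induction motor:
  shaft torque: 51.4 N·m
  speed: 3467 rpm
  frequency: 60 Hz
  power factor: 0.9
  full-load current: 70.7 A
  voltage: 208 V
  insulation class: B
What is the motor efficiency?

ω = 2π × 3467/60 = 363.1 rad/s; P_out = τω = 51.4 × 363.1 = 18663 W
P_in = √3·V_L·I_L·cosφ = 1.732 × 208 × 70.7 × 0.9 = 22923 W
η = P_out / P_in = 18663 / 22923 = 0.814 = 81.4%

81.4 %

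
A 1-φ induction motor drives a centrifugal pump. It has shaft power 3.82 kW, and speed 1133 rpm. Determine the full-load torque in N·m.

32.2 N·m

ω = 2π × 1133/60 = 118.6 rad/s
τ = P/ω = 3820/118.6 = 32.2 N·m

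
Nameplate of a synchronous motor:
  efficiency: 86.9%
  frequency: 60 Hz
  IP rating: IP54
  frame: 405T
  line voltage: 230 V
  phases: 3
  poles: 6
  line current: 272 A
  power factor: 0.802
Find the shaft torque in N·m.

P_in = √3·V·I·cosφ = 1.732 × 230 × 272 × 0.802 = 86900 W
P_out = η·P_in = 0.869 × 86900 = 75516 W
n = n_s = 120×60/6 = 1200 rpm (synchronous)
ω = 2π×1200/60 = 125.7 rad/s
τ = P_out/ω = 75516/125.7 = 601 N·m

601 N·m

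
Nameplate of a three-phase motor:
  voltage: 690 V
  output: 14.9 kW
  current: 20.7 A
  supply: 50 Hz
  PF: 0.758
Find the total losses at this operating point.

P_in = √3·V·I·cosφ = 1.732×690×20.7×0.758 = 18752 W
P_out = 14900 W
Losses = P_in − P_out = 18752 − 14900 = 3852 W

3.85 kW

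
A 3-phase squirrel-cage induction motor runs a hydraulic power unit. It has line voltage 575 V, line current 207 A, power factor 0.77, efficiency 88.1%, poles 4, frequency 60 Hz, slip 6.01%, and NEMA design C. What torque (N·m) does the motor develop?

789 N·m

P_in = √3·V·I·cosφ = 1.732 × 575 × 207 × 0.77 = 158737 W
P_out = η·P_in = 0.881 × 158737 = 139847 W
n_s = 120×60/4 = 1800 rpm; n = 1800×(1−0.0601) = 1692 rpm
ω = 2π×1692/60 = 177.2 rad/s
τ = P_out/ω = 139847/177.2 = 789 N·m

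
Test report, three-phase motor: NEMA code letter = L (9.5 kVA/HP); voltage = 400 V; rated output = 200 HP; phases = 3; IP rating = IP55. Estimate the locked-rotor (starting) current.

2740 A

S_LR = 9.5 × 200 = 1900 kVA
I_LR = S_LR/(√3·V_L) = 1900000/(1.732×400) = 2740 A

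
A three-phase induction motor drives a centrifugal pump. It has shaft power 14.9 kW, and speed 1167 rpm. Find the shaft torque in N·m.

ω = 2π × 1167/60 = 122.2 rad/s
τ = P/ω = 14900/122.2 = 122 N·m

122 N·m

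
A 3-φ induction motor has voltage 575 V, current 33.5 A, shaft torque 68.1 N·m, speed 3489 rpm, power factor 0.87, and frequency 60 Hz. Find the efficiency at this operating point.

85.7 %

ω = 2π × 3489/60 = 365.4 rad/s; P_out = τω = 68.1 × 365.4 = 24884 W
P_in = √3·V_L·I_L·cosφ = 1.732 × 575 × 33.5 × 0.87 = 29026 W
η = P_out / P_in = 24884 / 29026 = 0.857 = 85.7%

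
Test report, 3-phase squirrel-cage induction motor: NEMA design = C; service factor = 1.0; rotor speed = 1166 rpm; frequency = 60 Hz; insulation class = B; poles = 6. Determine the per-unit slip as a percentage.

2.83 %

n_s = 120f/p = 120×60/6 = 1200 rpm
s = (n_s − n)/n_s = (1200 − 1166)/1200 = 0.0283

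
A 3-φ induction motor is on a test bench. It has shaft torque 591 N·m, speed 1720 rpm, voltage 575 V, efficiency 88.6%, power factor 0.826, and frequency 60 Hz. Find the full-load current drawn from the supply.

ω = 2π×1720/60 = 180.1 rad/s; P_out = τω = 591 × 180.1 = 106439 W
P_in = P_out / η = 106439 / 0.886 = 120134 W
I_L = P_in / (√3·V_L·cosφ) = 120134 / (1.732 × 575 × 0.826) = 146 A

146 A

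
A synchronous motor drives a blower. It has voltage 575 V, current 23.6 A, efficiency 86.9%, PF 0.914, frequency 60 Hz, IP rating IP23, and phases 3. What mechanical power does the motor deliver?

P_in = √3·V·I·cosφ = 1.732 × 575 × 23.6 × 0.914 = 21482 W
P_out = η·P_in = 0.869 × 21482 = 18668 W

18.7 kW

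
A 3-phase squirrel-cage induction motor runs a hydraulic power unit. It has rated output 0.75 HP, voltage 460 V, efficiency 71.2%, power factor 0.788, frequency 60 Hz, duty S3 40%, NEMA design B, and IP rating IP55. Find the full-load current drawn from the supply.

1.25 A

P_out = 0.75 × 746 = 560 W
P_in = P_out / η = 560 / 0.712 = 787 W
I_L = P_in / (√3·V_L·cosφ) = 787 / (1.732 × 460 × 0.788) = 1.25 A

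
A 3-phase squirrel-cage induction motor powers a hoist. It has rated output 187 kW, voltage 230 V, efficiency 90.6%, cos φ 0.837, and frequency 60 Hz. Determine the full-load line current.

619 A

P_out = 187 kW = 187000 W
P_in = P_out / η = 187000 / 0.906 = 206402 W
I_L = P_in / (√3·V_L·cosφ) = 206402 / (1.732 × 230 × 0.837) = 619 A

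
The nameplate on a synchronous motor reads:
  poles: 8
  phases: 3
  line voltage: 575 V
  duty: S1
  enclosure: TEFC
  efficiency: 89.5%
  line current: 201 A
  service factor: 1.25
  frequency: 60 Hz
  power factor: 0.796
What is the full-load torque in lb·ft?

1120 lb·ft

P_in = √3·V·I·cosφ = 1.732 × 575 × 201 × 0.796 = 159340 W
P_out = η·P_in = 0.895 × 159340 = 142609 W
n = n_s = 120×60/8 = 900 rpm (synchronous)
ω = 2π×900/60 = 94.25 rad/s
τ = P_out/ω = 142609/94.25 = 1513 N·m
In lb·ft: 1513/1.356 = 1120 lb·ft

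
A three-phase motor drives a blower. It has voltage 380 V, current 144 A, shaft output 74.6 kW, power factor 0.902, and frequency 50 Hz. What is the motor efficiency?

P_out = 74.6 kW = 74600 W
P_in = √3·V_L·I_L·cosφ = 1.732 × 380 × 144 × 0.902 = 85487 W
η = P_out / P_in = 74600 / 85487 = 0.873 = 87.3%

87.3 %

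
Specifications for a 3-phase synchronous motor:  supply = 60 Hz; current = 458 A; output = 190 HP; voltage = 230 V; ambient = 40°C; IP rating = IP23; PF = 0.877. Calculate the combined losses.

P_in = √3·V·I·cosφ = 1.732×230×458×0.877 = 160008 W
P_out = 190×746 = 141740 W
Losses = P_in − P_out = 160008 − 141740 = 18268 W

18300 W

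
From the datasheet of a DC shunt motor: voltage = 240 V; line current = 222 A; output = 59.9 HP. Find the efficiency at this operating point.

83.9 %

P_out = 59.9 × 746 = 44685 W
P_in = V·I = 240 × 222 = 53280 W
η = P_out / P_in = 44685 / 53280 = 0.839 = 83.9%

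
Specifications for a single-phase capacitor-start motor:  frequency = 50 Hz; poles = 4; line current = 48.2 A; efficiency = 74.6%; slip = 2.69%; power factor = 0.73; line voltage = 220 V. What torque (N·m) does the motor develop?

37.8 N·m

P_in = V·I·cosφ = 220 × 48.2 × 0.73 = 7741 W
P_out = η·P_in = 0.746 × 7741 = 5775 W
n_s = 120×50/4 = 1500 rpm; n = 1500×(1−0.0269) = 1460 rpm
ω = 2π×1460/60 = 152.9 rad/s
τ = P_out/ω = 5775/152.9 = 37.8 N·m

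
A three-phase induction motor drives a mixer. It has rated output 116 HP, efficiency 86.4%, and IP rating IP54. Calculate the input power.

100 kW

P_out = 116 × 746 = 86536 W
P_in = P_out/η = 86536/0.864 = 100157 W = 100 kW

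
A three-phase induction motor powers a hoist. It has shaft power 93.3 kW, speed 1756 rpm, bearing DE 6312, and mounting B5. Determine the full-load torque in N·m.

ω = 2π × 1756/60 = 183.9 rad/s
τ = P/ω = 93300/183.9 = 507 N·m

507 N·m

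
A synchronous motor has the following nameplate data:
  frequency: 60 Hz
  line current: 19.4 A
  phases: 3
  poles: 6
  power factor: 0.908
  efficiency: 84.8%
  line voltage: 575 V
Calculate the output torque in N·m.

P_in = √3·V·I·cosφ = 1.732 × 575 × 19.4 × 0.908 = 17543 W
P_out = η·P_in = 0.848 × 17543 = 14876 W
n = n_s = 120×60/6 = 1200 rpm (synchronous)
ω = 2π×1200/60 = 125.7 rad/s
τ = P_out/ω = 14876/125.7 = 118 N·m

118 N·m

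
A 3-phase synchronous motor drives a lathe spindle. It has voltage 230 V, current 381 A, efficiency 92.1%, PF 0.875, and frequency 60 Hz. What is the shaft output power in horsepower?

164 HP

P_in = √3·V·I·cosφ = 1.732 × 230 × 381 × 0.875 = 132803 W
P_out = η·P_in = 0.921 × 132803 = 122312 W
= 122312/746 = 164 HP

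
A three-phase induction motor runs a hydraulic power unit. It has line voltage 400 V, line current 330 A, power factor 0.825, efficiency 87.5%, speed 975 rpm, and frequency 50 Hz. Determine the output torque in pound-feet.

P_in = √3·V·I·cosφ = 1.732 × 400 × 330 × 0.825 = 188615 W
P_out = η·P_in = 0.875 × 188615 = 165038 W
n = 975 rpm
ω = 2π×975/60 = 102.1 rad/s
τ = P_out/ω = 165038/102.1 = 1616 N·m
In lb·ft: 1616/1.356 = 1190 lb·ft

1190 lb·ft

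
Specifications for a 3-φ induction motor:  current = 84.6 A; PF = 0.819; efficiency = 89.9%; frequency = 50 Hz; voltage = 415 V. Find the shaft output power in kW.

44.8 kW

P_in = √3·V·I·cosφ = 1.732 × 415 × 84.6 × 0.819 = 49802 W
P_out = η·P_in = 0.899 × 49802 = 44772 W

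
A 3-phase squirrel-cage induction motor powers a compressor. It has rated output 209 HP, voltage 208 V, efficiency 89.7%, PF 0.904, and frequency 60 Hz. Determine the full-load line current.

534 A

P_out = 209 × 746 = 155914 W
P_in = P_out / η = 155914 / 0.897 = 173817 W
I_L = P_in / (√3·V_L·cosφ) = 173817 / (1.732 × 208 × 0.904) = 534 A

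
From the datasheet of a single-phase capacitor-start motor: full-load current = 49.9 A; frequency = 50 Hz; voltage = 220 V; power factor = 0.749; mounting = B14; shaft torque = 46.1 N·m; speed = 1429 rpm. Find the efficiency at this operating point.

83.9 %

ω = 2π × 1429/60 = 149.6 rad/s; P_out = τω = 46.1 × 149.6 = 6897 W
P_in = V·I·cosφ = 220 × 49.9 × 0.749 = 8223 W
η = P_out / P_in = 6897 / 8223 = 0.839 = 83.9%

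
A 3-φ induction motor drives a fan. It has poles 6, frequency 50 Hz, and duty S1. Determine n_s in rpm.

1000 rpm

n_s = 120f/p = 120×50/6 = 1000 rpm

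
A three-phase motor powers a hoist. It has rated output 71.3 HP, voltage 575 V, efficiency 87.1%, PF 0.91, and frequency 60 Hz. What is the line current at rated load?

67.4 A

P_out = 71.3 × 746 = 53190 W
P_in = P_out / η = 53190 / 0.871 = 61068 W
I_L = P_in / (√3·V_L·cosφ) = 61068 / (1.732 × 575 × 0.91) = 67.4 A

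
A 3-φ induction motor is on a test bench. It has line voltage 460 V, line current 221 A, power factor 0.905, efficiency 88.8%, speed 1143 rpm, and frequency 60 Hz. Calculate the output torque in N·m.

P_in = √3·V·I·cosφ = 1.732 × 460 × 221 × 0.905 = 159348 W
P_out = η·P_in = 0.888 × 159348 = 141501 W
n = 1143 rpm
ω = 2π×1143/60 = 119.7 rad/s
τ = P_out/ω = 141501/119.7 = 1180 N·m

1180 N·m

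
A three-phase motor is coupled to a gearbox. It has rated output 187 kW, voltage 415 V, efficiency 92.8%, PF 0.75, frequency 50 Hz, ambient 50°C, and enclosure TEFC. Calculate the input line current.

P_out = 187 kW = 187000 W
P_in = P_out / η = 187000 / 0.928 = 201509 W
I_L = P_in / (√3·V_L·cosφ) = 201509 / (1.732 × 415 × 0.75) = 374 A

374 A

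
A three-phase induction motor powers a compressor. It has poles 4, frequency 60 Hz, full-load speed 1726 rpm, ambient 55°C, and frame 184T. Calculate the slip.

n_s = 120f/p = 120×60/4 = 1800 rpm
s = (n_s − n)/n_s = (1800 − 1726)/1800 = 0.0411

4.11 %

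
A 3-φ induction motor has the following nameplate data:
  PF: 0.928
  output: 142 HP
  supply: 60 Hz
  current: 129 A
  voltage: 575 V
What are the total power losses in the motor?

13.3 kW

P_in = √3·V·I·cosφ = 1.732×575×129×0.928 = 119221 W
P_out = 142×746 = 105932 W
Losses = P_in − P_out = 119221 − 105932 = 13289 W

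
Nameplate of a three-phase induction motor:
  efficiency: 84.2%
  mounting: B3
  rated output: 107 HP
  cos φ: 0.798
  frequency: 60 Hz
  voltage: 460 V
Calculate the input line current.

149 A

P_out = 107 × 746 = 79822 W
P_in = P_out / η = 79822 / 0.842 = 94800 W
I_L = P_in / (√3·V_L·cosφ) = 94800 / (1.732 × 460 × 0.798) = 149 A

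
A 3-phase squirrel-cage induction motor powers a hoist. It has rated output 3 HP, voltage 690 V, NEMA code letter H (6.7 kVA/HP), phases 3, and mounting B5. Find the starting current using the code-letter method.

S_LR = 6.7 × 3 = 20.1 kVA
I_LR = S_LR/(√3·V_L) = 20100/(1.732×690) = 16.8 A

16.8 A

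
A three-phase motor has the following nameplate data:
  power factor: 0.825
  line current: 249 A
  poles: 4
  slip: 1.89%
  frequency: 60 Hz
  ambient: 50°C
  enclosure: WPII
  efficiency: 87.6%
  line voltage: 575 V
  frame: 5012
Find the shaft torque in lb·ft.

715 lb·ft

P_in = √3·V·I·cosφ = 1.732 × 575 × 249 × 0.825 = 204583 W
P_out = η·P_in = 0.876 × 204583 = 179215 W
n_s = 120×60/4 = 1800 rpm; n = 1800×(1−0.0189) = 1766 rpm
ω = 2π×1766/60 = 184.9 rad/s
τ = P_out/ω = 179215/184.9 = 969.3 N·m
In lb·ft: 969.3/1.356 = 715 lb·ft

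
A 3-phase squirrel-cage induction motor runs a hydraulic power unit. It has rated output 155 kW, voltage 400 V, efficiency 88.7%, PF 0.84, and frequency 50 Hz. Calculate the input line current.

P_out = 155 kW = 155000 W
P_in = P_out / η = 155000 / 0.887 = 174746 W
I_L = P_in / (√3·V_L·cosφ) = 174746 / (1.732 × 400 × 0.84) = 300 A

300 A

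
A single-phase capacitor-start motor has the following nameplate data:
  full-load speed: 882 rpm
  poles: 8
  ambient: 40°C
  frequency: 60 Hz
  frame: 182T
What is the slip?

2.00 %

n_s = 120f/p = 120×60/8 = 900 rpm
s = (n_s − n)/n_s = (900 − 882)/900 = 0.0200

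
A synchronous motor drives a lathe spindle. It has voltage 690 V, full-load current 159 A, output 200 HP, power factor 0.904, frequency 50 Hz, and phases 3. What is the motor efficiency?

P_out = 200 × 746 = 149200 W
P_in = √3·V_L·I_L·cosφ = 1.732 × 690 × 159 × 0.904 = 171776 W
η = P_out / P_in = 149200 / 171776 = 0.869 = 86.9%

86.9 %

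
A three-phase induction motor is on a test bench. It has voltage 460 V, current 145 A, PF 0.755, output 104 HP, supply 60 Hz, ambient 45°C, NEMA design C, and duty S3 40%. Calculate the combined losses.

P_in = √3·V·I·cosφ = 1.732×460×145×0.755 = 87221 W
P_out = 104×746 = 77584 W
Losses = P_in − P_out = 87221 − 77584 = 9637 W

9.64 kW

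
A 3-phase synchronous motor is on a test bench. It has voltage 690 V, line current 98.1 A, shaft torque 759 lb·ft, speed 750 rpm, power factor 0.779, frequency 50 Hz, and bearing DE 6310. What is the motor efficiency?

88.5 %

τ = 759 lb·ft × 1.356 = 1029 N·m
ω = 2π × 750/60 = 78.54 rad/s; P_out = τω = 1029 × 78.54 = 80818 W
P_in = √3·V_L·I_L·cosφ = 1.732 × 690 × 98.1 × 0.779 = 91328 W
η = P_out / P_in = 80818 / 91328 = 0.885 = 88.5%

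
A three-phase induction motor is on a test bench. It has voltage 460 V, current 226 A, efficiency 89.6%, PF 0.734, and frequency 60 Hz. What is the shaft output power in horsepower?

159 HP

P_in = √3·V·I·cosφ = 1.732 × 460 × 226 × 0.734 = 132163 W
P_out = η·P_in = 0.896 × 132163 = 118418 W
= 118418/746 = 159 HP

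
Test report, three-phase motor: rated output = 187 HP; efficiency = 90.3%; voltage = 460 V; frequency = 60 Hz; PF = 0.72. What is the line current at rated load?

P_out = 187 × 746 = 139502 W
P_in = P_out / η = 139502 / 0.903 = 154487 W
I_L = P_in / (√3·V_L·cosφ) = 154487 / (1.732 × 460 × 0.72) = 269 A

269 A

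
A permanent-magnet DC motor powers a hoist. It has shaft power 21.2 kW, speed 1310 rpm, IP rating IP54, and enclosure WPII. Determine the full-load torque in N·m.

ω = 2π × 1310/60 = 137.2 rad/s
τ = P/ω = 21200/137.2 = 155 N·m

155 N·m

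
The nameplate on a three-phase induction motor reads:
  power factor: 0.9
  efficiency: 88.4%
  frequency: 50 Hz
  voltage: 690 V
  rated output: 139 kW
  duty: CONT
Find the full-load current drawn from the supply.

146 A

P_out = 139 kW = 139000 W
P_in = P_out / η = 139000 / 0.884 = 157240 W
I_L = P_in / (√3·V_L·cosφ) = 157240 / (1.732 × 690 × 0.9) = 146 A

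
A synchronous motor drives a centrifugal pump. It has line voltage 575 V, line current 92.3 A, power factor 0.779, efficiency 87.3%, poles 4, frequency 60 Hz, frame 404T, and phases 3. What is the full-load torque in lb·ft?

245 lb·ft

P_in = √3·V·I·cosφ = 1.732 × 575 × 92.3 × 0.779 = 71607 W
P_out = η·P_in = 0.873 × 71607 = 62513 W
n = n_s = 120×60/4 = 1800 rpm (synchronous)
ω = 2π×1800/60 = 188.5 rad/s
τ = P_out/ω = 62513/188.5 = 331.6 N·m
In lb·ft: 331.6/1.356 = 245 lb·ft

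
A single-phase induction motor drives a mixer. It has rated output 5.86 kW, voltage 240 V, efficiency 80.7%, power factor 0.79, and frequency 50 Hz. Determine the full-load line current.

38.3 A

P_out = 5.86 kW = 5860 W
P_in = P_out / η = 5860 / 0.807 = 7261 W
I = P_in / (V·cosφ) = 7261 / (240 × 0.79) = 38.3 A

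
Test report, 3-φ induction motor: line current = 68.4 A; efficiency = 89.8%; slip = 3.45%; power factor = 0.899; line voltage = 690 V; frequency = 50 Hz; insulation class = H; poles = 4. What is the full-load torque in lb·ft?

321 lb·ft

P_in = √3·V·I·cosφ = 1.732 × 690 × 68.4 × 0.899 = 73487 W
P_out = η·P_in = 0.898 × 73487 = 65991 W
n_s = 120×50/4 = 1500 rpm; n = 1500×(1−0.0345) = 1448 rpm
ω = 2π×1448/60 = 151.6 rad/s
τ = P_out/ω = 65991/151.6 = 435.3 N·m
In lb·ft: 435.3/1.356 = 321 lb·ft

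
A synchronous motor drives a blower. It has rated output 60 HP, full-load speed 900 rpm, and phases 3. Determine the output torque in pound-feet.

350 lb·ft

P_out = 60 × 746 = 44760 W
ω = 2π × 900/60 = 94.25 rad/s
τ = P_out/ω = 44760/94.25 = 474.9 N·m
In lb·ft: 474.9/1.356 = 350 lb·ft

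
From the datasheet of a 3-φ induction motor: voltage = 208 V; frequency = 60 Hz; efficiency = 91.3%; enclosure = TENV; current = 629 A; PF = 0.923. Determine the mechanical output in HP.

P_in = √3·V·I·cosφ = 1.732 × 208 × 629 × 0.923 = 209153 W
P_out = η·P_in = 0.913 × 209153 = 190957 W
= 190957/746 = 256 HP

256 HP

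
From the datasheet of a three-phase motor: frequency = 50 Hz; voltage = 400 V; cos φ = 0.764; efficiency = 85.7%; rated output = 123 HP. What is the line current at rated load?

202 A

P_out = 123 × 746 = 91758 W
P_in = P_out / η = 91758 / 0.857 = 107069 W
I_L = P_in / (√3·V_L·cosφ) = 107069 / (1.732 × 400 × 0.764) = 202 A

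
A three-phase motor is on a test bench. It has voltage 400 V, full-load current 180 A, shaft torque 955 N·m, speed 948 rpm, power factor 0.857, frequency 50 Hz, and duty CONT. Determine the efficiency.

88.7 %

ω = 2π × 948/60 = 99.27 rad/s; P_out = τω = 955 × 99.27 = 94803 W
P_in = √3·V_L·I_L·cosφ = 1.732 × 400 × 180 × 0.857 = 106871 W
η = P_out / P_in = 94803 / 106871 = 0.887 = 88.7%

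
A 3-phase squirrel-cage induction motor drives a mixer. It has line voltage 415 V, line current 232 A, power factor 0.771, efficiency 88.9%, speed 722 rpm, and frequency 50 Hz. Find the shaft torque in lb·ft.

P_in = √3·V·I·cosφ = 1.732 × 415 × 232 × 0.771 = 128570 W
P_out = η·P_in = 0.889 × 128570 = 114299 W
n = 722 rpm
ω = 2π×722/60 = 75.61 rad/s
τ = P_out/ω = 114299/75.61 = 1512 N·m
In lb·ft: 1512/1.356 = 1120 lb·ft

1120 lb·ft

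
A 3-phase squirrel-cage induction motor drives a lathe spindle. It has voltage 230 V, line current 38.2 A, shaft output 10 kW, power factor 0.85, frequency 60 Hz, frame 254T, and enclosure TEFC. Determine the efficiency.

P_out = 10 kW = 10000 W
P_in = √3·V_L·I_L·cosφ = 1.732 × 230 × 38.2 × 0.85 = 12935 W
η = P_out / P_in = 10000 / 12935 = 0.773 = 77.3%

77.3 %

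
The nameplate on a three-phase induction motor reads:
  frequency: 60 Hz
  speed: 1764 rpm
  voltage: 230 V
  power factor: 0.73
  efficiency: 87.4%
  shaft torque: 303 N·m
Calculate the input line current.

220 A

ω = 2π×1764/60 = 184.7 rad/s; P_out = τω = 303 × 184.7 = 55964 W
P_in = P_out / η = 55964 / 0.874 = 64032 W
I_L = P_in / (√3·V_L·cosφ) = 64032 / (1.732 × 230 × 0.73) = 220 A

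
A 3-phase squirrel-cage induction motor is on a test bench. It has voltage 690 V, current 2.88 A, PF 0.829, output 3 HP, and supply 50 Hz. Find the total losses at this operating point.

P_in = √3·V·I·cosφ = 1.732×690×2.88×0.829 = 2853 W
P_out = 3×746 = 2238 W
Losses = P_in − P_out = 2853 − 2238 = 615 W

615 W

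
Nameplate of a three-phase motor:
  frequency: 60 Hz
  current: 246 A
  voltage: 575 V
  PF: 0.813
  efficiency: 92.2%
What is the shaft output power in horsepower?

246 HP

P_in = √3·V·I·cosφ = 1.732 × 575 × 246 × 0.813 = 199178 W
P_out = η·P_in = 0.922 × 199178 = 183642 W
= 183642/746 = 246 HP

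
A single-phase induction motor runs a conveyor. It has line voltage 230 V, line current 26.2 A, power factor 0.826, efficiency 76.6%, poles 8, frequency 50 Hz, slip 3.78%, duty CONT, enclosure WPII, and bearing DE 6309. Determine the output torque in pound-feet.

P_in = V·I·cosφ = 230 × 26.2 × 0.826 = 4977 W
P_out = η·P_in = 0.766 × 4977 = 3812 W
n_s = 120×50/8 = 750 rpm; n = 750×(1−0.0378) = 722 rpm
ω = 2π×722/60 = 75.61 rad/s
τ = P_out/ω = 3812/75.61 = 50.42 N·m
In lb·ft: 50.42/1.356 = 37.2 lb·ft

37.2 lb·ft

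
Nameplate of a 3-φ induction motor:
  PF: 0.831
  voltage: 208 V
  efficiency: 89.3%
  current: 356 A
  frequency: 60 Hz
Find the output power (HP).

P_in = √3·V·I·cosφ = 1.732 × 208 × 356 × 0.831 = 106577 W
P_out = η·P_in = 0.893 × 106577 = 95173 W
= 95173/746 = 128 HP

128 HP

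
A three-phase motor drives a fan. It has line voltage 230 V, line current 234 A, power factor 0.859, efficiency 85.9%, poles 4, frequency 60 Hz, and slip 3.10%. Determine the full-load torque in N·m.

377 N·m

P_in = √3·V·I·cosφ = 1.732 × 230 × 234 × 0.859 = 80073 W
P_out = η·P_in = 0.859 × 80073 = 68783 W
n_s = 120×60/4 = 1800 rpm; n = 1800×(1−0.031) = 1744 rpm
ω = 2π×1744/60 = 182.6 rad/s
τ = P_out/ω = 68783/182.6 = 377 N·m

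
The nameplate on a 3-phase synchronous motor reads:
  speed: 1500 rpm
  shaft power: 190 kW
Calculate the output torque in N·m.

1210 N·m

ω = 2π × 1500/60 = 157.1 rad/s
τ = P/ω = 190000/157.1 = 1210 N·m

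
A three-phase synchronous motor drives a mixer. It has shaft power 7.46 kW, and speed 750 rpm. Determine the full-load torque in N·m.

ω = 2π × 750/60 = 78.54 rad/s
τ = P/ω = 7460/78.54 = 95 N·m

95 N·m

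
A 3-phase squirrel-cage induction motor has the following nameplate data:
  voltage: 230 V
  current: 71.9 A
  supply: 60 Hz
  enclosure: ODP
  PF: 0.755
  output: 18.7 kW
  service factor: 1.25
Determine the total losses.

2.93 kW

P_in = √3·V·I·cosφ = 1.732×230×71.9×0.755 = 21625 W
P_out = 18700 W
Losses = P_in − P_out = 21625 − 18700 = 2925 W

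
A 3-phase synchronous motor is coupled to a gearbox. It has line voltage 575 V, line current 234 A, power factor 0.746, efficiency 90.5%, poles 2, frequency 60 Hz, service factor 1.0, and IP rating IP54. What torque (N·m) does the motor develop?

P_in = √3·V·I·cosφ = 1.732 × 575 × 234 × 0.746 = 173848 W
P_out = η·P_in = 0.905 × 173848 = 157332 W
n = n_s = 120×60/2 = 3600 rpm (synchronous)
ω = 2π×3600/60 = 377 rad/s
τ = P_out/ω = 157332/377 = 417 N·m

417 N·m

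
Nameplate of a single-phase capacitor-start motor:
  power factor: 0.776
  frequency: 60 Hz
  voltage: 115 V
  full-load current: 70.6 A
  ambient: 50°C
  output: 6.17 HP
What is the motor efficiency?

73.1 %

P_out = 6.17 × 746 = 4603 W
P_in = V·I·cosφ = 115 × 70.6 × 0.776 = 6300 W
η = P_out / P_in = 4603 / 6300 = 0.731 = 73.1%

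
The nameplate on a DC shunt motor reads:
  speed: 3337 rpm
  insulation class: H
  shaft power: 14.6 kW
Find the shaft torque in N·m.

41.8 N·m

ω = 2π × 3337/60 = 349.4 rad/s
τ = P/ω = 14600/349.4 = 41.8 N·m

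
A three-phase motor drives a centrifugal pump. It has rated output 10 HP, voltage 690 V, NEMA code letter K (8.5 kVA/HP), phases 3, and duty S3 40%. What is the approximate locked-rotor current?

S_LR = 8.5 × 10 = 85 kVA
I_LR = S_LR/(√3·V_L) = 85000/(1.732×690) = 71.1 A

71.1 A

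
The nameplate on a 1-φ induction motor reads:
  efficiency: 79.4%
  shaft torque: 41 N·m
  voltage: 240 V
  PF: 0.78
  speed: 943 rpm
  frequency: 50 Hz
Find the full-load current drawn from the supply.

ω = 2π×943/60 = 98.75 rad/s; P_out = τω = 41 × 98.75 = 4049 W
P_in = P_out / η = 4049 / 0.794 = 5099 W
I = P_in / (V·cosφ) = 5099 / (240 × 0.78) = 27.2 A

27.2 A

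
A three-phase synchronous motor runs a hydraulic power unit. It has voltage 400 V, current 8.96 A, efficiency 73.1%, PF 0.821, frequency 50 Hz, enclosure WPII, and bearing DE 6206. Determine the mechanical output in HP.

P_in = √3·V·I·cosφ = 1.732 × 400 × 8.96 × 0.821 = 5096 W
P_out = η·P_in = 0.731 × 5096 = 3725 W
= 3725/746 = 4.99 HP

4.99 HP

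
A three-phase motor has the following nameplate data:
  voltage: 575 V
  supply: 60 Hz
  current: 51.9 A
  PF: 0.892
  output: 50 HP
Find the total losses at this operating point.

P_in = √3·V·I·cosφ = 1.732×575×51.9×0.892 = 46105 W
P_out = 50×746 = 37300 W
Losses = P_in − P_out = 46105 − 37300 = 8805 W

8810 W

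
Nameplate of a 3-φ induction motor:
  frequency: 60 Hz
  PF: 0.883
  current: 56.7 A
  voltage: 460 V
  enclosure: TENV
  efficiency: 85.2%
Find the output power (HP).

45.6 HP

P_in = √3·V·I·cosφ = 1.732 × 460 × 56.7 × 0.883 = 39889 W
P_out = η·P_in = 0.852 × 39889 = 33985 W
= 33985/746 = 45.6 HP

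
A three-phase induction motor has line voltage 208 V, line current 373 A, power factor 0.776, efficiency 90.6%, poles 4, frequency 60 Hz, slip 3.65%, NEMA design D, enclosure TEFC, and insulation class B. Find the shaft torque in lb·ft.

384 lb·ft

P_in = √3·V·I·cosφ = 1.732 × 208 × 373 × 0.776 = 104275 W
P_out = η·P_in = 0.906 × 104275 = 94473 W
n_s = 120×60/4 = 1800 rpm; n = 1800×(1−0.0365) = 1734 rpm
ω = 2π×1734/60 = 181.6 rad/s
τ = P_out/ω = 94473/181.6 = 520.2 N·m
In lb·ft: 520.2/1.356 = 384 lb·ft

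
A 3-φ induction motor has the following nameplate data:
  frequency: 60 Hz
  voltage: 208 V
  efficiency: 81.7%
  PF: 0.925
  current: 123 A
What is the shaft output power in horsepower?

P_in = √3·V·I·cosφ = 1.732 × 208 × 123 × 0.925 = 40988 W
P_out = η·P_in = 0.817 × 40988 = 33487 W
= 33487/746 = 44.9 HP

44.9 HP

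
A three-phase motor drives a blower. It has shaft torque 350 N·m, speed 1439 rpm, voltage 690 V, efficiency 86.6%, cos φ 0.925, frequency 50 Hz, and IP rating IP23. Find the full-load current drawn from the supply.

ω = 2π×1439/60 = 150.7 rad/s; P_out = τω = 350 × 150.7 = 52745 W
P_in = P_out / η = 52745 / 0.866 = 60906 W
I_L = P_in / (√3·V_L·cosφ) = 60906 / (1.732 × 690 × 0.925) = 55.1 A

55.1 A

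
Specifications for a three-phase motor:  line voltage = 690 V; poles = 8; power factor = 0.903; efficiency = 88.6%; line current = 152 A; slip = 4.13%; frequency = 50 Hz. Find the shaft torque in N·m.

1930 N·m

P_in = √3·V·I·cosφ = 1.732 × 690 × 152 × 0.903 = 164032 W
P_out = η·P_in = 0.886 × 164032 = 145332 W
n_s = 120×50/8 = 750 rpm; n = 750×(1−0.0413) = 719 rpm
ω = 2π×719/60 = 75.29 rad/s
τ = P_out/ω = 145332/75.29 = 1930 N·m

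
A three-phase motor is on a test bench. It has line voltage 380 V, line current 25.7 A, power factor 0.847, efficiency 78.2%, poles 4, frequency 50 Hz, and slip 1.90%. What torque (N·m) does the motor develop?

72.7 N·m

P_in = √3·V·I·cosφ = 1.732 × 380 × 25.7 × 0.847 = 14327 W
P_out = η·P_in = 0.782 × 14327 = 11204 W
n_s = 120×50/4 = 1500 rpm; n = 1500×(1−0.019) = 1472 rpm
ω = 2π×1472/60 = 154.1 rad/s
τ = P_out/ω = 11204/154.1 = 72.7 N·m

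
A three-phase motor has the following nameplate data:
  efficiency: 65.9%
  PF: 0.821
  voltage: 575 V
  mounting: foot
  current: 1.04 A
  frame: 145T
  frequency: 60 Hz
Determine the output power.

0.56 kW

P_in = √3·V·I·cosφ = 1.732 × 575 × 1.04 × 0.821 = 850 W
P_out = η·P_in = 0.659 × 850 = 560 W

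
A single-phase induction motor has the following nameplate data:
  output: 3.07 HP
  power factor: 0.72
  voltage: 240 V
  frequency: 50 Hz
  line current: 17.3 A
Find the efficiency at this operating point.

P_out = 3.07 × 746 = 2290 W
P_in = V·I·cosφ = 240 × 17.3 × 0.72 = 2989 W
η = P_out / P_in = 2290 / 2989 = 0.766 = 76.6%

76.6 %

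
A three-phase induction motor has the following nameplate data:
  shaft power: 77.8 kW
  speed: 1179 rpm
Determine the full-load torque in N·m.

630 N·m

ω = 2π × 1179/60 = 123.5 rad/s
τ = P/ω = 77800/123.5 = 630 N·m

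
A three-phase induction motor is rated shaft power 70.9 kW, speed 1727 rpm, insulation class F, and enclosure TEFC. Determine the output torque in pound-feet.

ω = 2π × 1727/60 = 180.9 rad/s
τ = P/ω = 70900/180.9 = 391.9 N·m
In lb·ft: 391.9/1.356 = 289 lb·ft

289 lb·ft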